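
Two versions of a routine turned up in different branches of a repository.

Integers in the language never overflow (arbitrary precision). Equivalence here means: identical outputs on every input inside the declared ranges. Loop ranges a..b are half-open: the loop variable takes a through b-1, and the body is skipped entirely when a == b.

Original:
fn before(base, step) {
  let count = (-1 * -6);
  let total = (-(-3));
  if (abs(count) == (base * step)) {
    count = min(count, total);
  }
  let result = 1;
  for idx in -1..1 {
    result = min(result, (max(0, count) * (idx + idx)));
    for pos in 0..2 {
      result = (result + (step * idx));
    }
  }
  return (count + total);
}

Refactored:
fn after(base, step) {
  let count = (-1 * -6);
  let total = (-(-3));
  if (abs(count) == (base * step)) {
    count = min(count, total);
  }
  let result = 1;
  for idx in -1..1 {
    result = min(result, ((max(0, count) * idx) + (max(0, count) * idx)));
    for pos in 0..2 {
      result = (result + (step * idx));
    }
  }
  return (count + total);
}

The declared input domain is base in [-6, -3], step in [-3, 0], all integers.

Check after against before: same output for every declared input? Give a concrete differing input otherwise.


Reading the diff, among the changes: constant usage differs, plus min/max/abs usage differs, plus arithmetic usage differs.
As a probe, take base=-4, step=-2: before runs count=6, then total=3, then (abs(count) == (base * step)) is false, then result=1, then (idx=-1), then result=-12, then (pos=0), then result=-10, then (pos=1), then result=-8, then (idx=0), then result=-8, then (pos=0), then result=-8, then (pos=1), then result=-8, then returns 9; after runs count=6, then total=3, then (abs(count) == (base * step)) is false, then result=1, then (idx=-1), then result=-12, then (pos=0), then result=-10, then (pos=1), then result=-8, then (idx=0), then result=-8, then (pos=0), then result=-8, then (pos=1), then result=-8, then returns 9; both end at 9.
Every one of the 16 inputs gives matching results.
verdict: equivalent


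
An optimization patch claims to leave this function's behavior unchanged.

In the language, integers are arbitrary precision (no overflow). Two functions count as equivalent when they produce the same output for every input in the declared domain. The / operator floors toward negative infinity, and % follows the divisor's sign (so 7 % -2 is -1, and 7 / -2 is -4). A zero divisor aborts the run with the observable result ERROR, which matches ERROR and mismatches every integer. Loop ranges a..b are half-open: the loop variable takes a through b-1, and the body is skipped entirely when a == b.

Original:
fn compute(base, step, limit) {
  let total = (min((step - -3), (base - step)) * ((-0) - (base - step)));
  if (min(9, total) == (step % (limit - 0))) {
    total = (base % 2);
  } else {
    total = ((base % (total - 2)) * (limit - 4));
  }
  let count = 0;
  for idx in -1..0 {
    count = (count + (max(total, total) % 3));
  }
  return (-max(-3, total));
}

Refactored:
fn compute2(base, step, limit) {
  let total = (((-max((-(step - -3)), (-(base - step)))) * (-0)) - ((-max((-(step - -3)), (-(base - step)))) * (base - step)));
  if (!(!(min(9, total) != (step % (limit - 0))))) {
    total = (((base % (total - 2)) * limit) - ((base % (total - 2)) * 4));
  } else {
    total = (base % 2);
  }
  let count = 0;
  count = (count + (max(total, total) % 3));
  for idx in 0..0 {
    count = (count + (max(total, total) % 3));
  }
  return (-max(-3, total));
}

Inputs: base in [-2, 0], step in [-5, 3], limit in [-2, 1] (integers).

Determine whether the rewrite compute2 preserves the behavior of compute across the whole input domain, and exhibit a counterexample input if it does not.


Differences: loop structure differs, comparison usage differs, boolean connective usage differs, min/max/abs usage differs, arithmetic usage differs, constant usage differs, statement counts differ — yet all 108 inputs agree.
verdict: equivalent


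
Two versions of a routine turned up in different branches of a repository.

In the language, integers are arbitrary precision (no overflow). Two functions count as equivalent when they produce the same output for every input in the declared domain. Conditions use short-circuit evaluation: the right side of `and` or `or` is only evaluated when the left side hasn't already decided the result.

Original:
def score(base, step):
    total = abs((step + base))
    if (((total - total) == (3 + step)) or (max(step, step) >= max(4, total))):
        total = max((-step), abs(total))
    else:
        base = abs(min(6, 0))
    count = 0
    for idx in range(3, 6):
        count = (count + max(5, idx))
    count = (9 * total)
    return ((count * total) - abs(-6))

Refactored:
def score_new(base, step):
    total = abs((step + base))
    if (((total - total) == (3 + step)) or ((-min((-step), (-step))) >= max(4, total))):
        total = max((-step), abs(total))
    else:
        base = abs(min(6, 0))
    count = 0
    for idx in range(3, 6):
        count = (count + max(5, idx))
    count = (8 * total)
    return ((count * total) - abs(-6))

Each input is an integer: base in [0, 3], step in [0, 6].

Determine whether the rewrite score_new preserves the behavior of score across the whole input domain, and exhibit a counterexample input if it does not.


Take base=0, step=1.
score: total := 1 | (((total - total) == (3 + step)) or (max(step, step) >= max(4, total))): false | base := 0 | count := 0 | iter idx=3: | count := 5 | iter idx=4: | count := 10 | iter idx=5: | count := 15 | count := 9 | result 3
score_new: total := 1 | (((total - total) == (3 + step)) or ((-min((-step), (-step))) >= max(4, total))): false | base := 0 | count := 0 | iter idx=3: | count := 5 | iter idx=4: | count := 10 | iter idx=5: | count := 15 | count := 8 | result 2
3 against 2: the behavior changed.
verdict: not equivalent; witness: base=0, step=1


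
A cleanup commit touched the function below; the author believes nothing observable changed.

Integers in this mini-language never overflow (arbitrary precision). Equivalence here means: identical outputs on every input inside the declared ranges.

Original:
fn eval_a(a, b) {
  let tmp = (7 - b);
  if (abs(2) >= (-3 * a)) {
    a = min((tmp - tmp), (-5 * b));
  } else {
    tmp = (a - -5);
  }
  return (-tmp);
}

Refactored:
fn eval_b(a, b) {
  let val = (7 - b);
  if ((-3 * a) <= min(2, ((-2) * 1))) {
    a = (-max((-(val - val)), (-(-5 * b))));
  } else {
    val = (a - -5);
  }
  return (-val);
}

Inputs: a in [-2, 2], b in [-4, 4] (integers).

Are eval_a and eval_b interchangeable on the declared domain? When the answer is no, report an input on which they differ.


The rewrite breaks on a=0, b=-4, where the results are -11 and -5.
eval_a: tmp becomes 11; next (abs(2) >= (-3 * a)) evaluates to true; next a becomes 0; next final value -11
eval_b: val becomes 11; next ((-3 * a) <= min(2, ((-2) * 1))) evaluates to false; next val becomes 5; next final value -5
verdict: not equivalent; witness: a=0, b=-4


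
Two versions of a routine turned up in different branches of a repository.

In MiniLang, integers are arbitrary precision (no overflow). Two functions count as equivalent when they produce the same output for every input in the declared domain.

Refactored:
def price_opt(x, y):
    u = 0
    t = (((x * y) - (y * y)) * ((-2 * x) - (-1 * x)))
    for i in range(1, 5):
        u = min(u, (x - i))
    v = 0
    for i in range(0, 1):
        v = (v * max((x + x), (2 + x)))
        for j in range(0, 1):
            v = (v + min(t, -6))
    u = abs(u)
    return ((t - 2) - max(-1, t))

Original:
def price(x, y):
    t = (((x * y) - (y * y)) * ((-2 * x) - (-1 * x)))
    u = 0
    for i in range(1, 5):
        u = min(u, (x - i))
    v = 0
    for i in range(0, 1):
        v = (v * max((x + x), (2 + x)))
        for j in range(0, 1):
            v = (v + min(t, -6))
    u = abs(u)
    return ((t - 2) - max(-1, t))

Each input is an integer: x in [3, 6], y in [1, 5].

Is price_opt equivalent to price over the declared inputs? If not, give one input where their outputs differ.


This is a faithful refactor — same computation, different form, but the computed results match everywhere.
Tracing x=6, y=2: price: t=-48, then u=0, then (i=1), then u=0, then (i=2), then u=0, then (i=3), then u=0, then (i=4), then u=0, then v=0, then (i=0), then v=0, then (j=0), then v=-48, then u=0, then returns -49 | price_opt: u=0, then t=-48, then (i=1), then u=0, then (i=2), then u=0, then (i=3), then u=0, then (i=4), then u=0, then v=0, then (i=0), then v=0, then (j=0), then v=-48, then u=0, then returns -49 — matching result -49.
Checked all 20 inputs in the declared domain: the outputs agree on every one.
verdict: equivalent


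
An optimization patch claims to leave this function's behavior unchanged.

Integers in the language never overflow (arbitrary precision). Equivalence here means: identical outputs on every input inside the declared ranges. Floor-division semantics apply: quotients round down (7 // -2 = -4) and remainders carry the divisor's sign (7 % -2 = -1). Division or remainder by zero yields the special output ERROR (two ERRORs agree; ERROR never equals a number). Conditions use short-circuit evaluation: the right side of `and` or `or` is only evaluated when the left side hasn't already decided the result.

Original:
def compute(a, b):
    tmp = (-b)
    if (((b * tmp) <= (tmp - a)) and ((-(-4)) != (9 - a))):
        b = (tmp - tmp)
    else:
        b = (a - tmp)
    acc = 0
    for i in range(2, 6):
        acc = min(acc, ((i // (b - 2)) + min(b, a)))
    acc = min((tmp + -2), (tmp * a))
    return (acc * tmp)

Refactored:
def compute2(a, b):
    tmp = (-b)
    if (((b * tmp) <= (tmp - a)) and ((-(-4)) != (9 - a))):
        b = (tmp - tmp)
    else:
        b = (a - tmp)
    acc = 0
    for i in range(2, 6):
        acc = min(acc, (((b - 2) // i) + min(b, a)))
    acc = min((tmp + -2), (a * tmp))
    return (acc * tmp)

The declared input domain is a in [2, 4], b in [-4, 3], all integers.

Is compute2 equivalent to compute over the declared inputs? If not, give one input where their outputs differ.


These are not equivalent — on a=2, b=0 the outputs split (ERROR vs 0).
compute: tmp := 0 | (((b * tmp) <= (tmp - a)) and ((-(-4)) != (9 - a))): false | b := 2 | acc := 0 | iter i=2: | divide-by-zero, output ERROR
compute2: tmp := 0 | (((b * tmp) <= (tmp - a)) and ((-(-4)) != (9 - a))): false | b := 2 | acc := 0 | iter i=2: | acc := 0 | iter i=3: | acc := 0 | iter i=4: | acc := 0 | iter i=5: | acc := 0 | acc := -2 | result 0
verdict: not equivalent; witness: a=2, b=0


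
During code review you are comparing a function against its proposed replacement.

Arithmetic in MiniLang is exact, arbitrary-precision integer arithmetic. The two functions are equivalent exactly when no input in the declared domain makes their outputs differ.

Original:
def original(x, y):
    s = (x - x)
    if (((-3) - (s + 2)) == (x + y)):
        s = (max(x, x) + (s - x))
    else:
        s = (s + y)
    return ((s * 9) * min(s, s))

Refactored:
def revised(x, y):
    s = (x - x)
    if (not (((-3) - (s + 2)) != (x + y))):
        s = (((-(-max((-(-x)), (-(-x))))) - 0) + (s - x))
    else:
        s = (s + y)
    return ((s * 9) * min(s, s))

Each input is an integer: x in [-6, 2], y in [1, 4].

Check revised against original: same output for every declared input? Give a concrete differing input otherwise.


Although arithmetic usage differs; also comparison usage differs; also boolean connective usage differs; also constant usage differs, 36/36 inputs agree.
verdict: equivalent


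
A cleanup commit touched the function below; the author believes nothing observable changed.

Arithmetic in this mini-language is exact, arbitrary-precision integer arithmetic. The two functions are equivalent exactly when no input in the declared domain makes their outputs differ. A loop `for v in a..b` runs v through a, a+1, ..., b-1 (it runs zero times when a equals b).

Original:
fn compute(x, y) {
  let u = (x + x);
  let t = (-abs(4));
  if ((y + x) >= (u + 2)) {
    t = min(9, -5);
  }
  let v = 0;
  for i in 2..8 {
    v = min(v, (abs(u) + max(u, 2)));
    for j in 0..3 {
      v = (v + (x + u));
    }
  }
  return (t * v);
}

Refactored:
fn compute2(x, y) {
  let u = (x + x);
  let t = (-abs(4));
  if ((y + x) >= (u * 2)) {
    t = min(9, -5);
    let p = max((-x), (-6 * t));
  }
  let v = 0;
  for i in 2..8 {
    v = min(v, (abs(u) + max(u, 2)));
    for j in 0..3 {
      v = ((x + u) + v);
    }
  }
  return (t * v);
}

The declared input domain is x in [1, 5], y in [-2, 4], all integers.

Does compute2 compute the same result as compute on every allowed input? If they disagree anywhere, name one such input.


Evaluate both at x=2, y=4.
compute: u becomes 4; next t becomes -4; next ((y + x) >= (u + 2)) evaluates to true; next t becomes -5; next v becomes 0; next at i=2:; next v becomes 0; next at j=0:; next v becomes 6; next at j=1:; next v becomes 12; next at j=2:; next v becomes 18; next at i=3:; next v becomes 8; next at j=0:; next v becomes 14; next at j=1:; next v becomes 20; next at j=2:; next v becomes 26; next at i=4:; next v becomes 8; next at j=0:; next v becomes 14; next at j=1:; next v becomes 20; next at j=2:; next v becomes 26; next at i=5:; next v becomes 8; next at j=0:; next v becomes 14; next at j=1:; next v becomes 20; next at j=2:; next v becomes 26; next at i=6:; next v becomes 8; next at j=0:; next v becomes 14; next at j=1:; next v becomes 20; next at j=2:; next v becomes 26; next at i=7:; next v becomes 8; next at j=0:; next v becomes 14; next at j=1:; next v becomes 20; next at j=2:; next v becomes 26; next final value -130
compute2: u becomes 4; next t becomes -4; next ((y + x) >= (u * 2)) evaluates to false; next v becomes 0; next at i=2:; next v becomes 0; next at j=0:; next v becomes 6; next at j=1:; next v becomes 12; next at j=2:; next v becomes 18; next at i=3:; next v becomes 8; next at j=0:; next v becomes 14; next at j=1:; next v becomes 20; next at j=2:; next v becomes 26; next at i=4:; next v becomes 8; next at j=0:; next v becomes 14; next at j=1:; next v becomes 20; next at j=2:; next v becomes 26; next at i=5:; next v becomes 8; next at j=0:; next v becomes 14; next at j=1:; next v becomes 20; next at j=2:; next v becomes 26; next at i=6:; next v becomes 8; next at j=0:; next v becomes 14; next at j=1:; next v becomes 20; next at j=2:; next v becomes 26; next at i=7:; next v becomes 8; next at j=0:; next v becomes 14; next at j=1:; next v becomes 20; next at j=2:; next v becomes 26; next final value -104
-130 and -104 differ, so these are not the same function on this domain.
verdict: not equivalent; witness: x=2, y=4


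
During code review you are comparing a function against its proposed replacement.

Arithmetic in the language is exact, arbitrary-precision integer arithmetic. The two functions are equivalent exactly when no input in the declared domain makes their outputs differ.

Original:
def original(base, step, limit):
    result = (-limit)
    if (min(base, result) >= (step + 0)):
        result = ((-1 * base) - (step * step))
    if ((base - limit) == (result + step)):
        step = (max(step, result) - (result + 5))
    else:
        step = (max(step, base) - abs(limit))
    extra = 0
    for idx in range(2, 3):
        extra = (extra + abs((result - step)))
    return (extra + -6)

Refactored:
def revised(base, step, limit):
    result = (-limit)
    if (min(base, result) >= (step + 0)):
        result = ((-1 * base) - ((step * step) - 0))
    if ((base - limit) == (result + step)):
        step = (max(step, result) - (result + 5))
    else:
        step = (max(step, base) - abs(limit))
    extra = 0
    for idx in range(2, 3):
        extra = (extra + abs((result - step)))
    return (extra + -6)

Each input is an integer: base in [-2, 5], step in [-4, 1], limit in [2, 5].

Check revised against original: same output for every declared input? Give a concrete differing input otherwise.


The two versions differ — the changes include arithmetic usage differs, constant usage differs.
Spot check at base=-1, step=-4, limit=2 — original: result = -2; (min(base, result) >= (step + 0)) -> true; result = -15; ((base - limit) == (result + step)) -> false; step = -3; extra = 0; [idx=2]; extra = 12; return 6. revised: result = -2; (min(base, result) >= (step + 0)) -> true; result = -15; ((base - limit) == (result + step)) -> false; step = -3; extra = 0; [idx=2]; extra = 12; return 6. Both give 6.
Sweeping the whole domain (192 inputs) finds no disagreement.
verdict: equivalent


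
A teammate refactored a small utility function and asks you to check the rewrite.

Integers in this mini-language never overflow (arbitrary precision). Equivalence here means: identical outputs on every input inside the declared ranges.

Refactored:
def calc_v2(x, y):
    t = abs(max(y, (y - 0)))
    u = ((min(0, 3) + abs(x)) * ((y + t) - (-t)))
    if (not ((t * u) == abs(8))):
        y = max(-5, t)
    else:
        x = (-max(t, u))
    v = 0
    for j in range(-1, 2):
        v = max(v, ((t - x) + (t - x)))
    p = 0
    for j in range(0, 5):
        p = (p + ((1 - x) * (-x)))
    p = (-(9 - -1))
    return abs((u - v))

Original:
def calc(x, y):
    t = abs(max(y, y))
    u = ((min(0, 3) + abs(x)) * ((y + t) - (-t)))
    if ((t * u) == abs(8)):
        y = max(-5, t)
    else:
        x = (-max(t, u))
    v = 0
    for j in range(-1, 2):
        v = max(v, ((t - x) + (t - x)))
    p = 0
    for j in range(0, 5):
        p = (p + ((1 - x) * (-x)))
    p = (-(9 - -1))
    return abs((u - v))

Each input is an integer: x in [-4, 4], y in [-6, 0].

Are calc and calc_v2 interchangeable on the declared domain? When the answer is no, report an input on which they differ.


x=-4, y=-6 yields 36 from calc but 4 from calc_v2.
verdict: not equivalent; witness: x=-4, y=-6


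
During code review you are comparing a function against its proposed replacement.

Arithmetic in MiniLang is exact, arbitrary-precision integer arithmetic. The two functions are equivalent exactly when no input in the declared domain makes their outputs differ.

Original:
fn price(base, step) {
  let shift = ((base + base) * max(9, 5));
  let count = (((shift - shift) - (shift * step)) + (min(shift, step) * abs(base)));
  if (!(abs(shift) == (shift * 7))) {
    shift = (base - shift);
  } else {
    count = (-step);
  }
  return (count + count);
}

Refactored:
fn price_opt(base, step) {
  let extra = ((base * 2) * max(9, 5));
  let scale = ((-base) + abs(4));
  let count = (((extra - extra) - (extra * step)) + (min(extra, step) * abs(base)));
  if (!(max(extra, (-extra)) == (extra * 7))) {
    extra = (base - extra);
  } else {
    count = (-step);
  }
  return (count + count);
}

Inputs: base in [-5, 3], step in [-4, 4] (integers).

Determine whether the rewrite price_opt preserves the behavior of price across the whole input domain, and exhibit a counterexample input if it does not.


Differences: min/max/abs usage differs, plus arithmetic usage differs, plus statement counts differ, plus local variable names differ, plus constant usage differs — yet all 81 inputs agree.
verdict: equivalent


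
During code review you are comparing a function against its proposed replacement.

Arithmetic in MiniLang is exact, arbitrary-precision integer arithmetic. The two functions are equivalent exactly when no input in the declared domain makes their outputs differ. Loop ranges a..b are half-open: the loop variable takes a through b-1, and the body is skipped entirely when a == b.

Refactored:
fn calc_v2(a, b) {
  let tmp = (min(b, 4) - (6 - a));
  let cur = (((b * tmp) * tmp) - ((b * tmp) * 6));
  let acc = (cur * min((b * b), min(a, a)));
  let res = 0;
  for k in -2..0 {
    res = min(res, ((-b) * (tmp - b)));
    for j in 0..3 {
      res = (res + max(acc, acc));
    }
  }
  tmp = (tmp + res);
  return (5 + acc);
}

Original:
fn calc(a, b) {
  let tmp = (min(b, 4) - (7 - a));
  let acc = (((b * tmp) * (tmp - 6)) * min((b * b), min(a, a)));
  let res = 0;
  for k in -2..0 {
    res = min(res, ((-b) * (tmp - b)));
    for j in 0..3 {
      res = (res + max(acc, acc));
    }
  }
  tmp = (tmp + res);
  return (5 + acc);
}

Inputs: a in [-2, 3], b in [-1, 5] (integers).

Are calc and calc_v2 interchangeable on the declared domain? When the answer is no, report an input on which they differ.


a=-2, b=-1 yields 325 from calc but 275 from calc_v2.
verdict: not equivalent; witness: a=-2, b=-1


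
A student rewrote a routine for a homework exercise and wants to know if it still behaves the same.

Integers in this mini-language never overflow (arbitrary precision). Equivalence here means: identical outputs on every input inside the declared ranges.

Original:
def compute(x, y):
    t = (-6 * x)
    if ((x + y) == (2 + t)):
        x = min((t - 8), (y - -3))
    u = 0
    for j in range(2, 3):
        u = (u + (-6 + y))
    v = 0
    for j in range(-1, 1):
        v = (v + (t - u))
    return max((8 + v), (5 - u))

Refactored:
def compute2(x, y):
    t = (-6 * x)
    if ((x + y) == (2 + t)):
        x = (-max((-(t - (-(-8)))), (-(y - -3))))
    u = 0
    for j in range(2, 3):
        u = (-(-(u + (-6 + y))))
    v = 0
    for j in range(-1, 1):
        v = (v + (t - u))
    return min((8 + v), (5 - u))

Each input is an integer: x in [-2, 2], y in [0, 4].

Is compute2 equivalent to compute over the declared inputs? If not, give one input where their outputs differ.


Not equivalent: x=-2, y=0 separates them (44 vs 11).
compute: t = 12; ((x + y) == (2 + t)) -> false; u = 0; [j=2]; u = -6; v = 0; [j=-1]; v = 18; [j=0]; v = 36; return 44
compute2: t = 12; ((x + y) == (2 + t)) -> false; u = 0; [j=2]; u = -6; v = 0; [j=-1]; v = 18; [j=0]; v = 36; return 11
verdict: not equivalent; witness: x=-2, y=0


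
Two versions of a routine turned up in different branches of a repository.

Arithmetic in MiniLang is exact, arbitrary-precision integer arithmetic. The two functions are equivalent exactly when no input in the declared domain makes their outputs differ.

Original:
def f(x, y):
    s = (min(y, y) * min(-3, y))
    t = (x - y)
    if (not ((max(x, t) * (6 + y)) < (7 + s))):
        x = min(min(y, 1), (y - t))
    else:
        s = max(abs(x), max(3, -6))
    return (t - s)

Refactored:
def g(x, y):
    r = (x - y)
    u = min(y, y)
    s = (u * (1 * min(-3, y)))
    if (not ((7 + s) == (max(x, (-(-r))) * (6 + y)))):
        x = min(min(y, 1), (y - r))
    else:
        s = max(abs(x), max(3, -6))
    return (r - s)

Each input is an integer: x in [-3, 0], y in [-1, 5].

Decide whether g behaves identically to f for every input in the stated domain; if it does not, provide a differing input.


These are not equivalent — on x=-3, y=0 the outputs split (-6 vs -3).
f: s := 0 | t := -3 | (not ((max(x, t) * (6 + y)) < (7 + s))): false | s := 3 | result -6
g: r := -3 | u := 0 | s := 0 | (not ((7 + s) == (max(x, (-(-r))) * (6 + y)))): true | x := 0 | result -3
verdict: not equivalent; witness: x=-3, y=0


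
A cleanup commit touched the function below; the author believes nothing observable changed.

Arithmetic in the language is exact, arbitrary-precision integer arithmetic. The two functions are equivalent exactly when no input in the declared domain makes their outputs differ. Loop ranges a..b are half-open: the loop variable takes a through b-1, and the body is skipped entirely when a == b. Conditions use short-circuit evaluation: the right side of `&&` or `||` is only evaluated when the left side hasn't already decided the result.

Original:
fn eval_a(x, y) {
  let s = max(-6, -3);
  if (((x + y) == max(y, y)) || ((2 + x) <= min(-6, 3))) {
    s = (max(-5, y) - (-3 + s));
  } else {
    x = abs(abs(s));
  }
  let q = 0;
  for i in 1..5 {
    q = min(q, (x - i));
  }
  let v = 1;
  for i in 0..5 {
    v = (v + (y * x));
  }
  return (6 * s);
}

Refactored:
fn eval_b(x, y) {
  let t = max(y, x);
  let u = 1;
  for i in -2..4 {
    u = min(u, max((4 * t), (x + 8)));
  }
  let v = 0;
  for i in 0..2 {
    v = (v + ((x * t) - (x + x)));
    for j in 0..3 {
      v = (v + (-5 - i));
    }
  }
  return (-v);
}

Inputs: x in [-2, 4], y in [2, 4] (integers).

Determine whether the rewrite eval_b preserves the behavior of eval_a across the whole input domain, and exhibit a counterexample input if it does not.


At x=-2, y=2: eval_a gives -18, eval_b gives 33.
verdict: not equivalent; witness: x=-2, y=2


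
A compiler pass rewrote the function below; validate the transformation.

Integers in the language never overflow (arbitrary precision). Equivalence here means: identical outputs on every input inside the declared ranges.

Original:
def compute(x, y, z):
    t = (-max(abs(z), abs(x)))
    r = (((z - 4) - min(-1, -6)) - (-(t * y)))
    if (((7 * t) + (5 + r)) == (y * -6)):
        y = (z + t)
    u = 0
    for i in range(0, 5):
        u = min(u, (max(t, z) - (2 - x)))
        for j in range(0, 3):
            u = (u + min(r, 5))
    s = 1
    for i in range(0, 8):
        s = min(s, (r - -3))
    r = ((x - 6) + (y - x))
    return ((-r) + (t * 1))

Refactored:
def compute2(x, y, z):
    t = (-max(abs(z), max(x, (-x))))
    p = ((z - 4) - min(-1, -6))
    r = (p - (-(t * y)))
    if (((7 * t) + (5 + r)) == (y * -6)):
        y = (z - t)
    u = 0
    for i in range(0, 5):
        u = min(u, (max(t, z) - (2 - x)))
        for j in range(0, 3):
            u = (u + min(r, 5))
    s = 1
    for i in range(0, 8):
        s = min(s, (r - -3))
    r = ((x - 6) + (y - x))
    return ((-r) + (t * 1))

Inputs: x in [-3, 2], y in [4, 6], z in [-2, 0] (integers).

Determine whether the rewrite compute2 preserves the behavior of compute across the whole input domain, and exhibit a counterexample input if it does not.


There is a counterexample at x=-3, y=5, z=-1: 7 on one side, 1 on the other.
compute: t = -3; r = -14; (((7 * t) + (5 + r)) == (y * -6)) -> true; y = -4; u = 0; [i=0]; u = -6; [j=0]; u = -20; [j=1]; u = -34; [j=2]; u = -48; [i=1]; u = -48; [j=0]; u = -62; [j=1]; u = -76; [j=2]; u = -90; [i=2]; u = -90; [j=0]; u = -104; [j=1]; u = -118; [j=2]; u = -132; [i=3]; u = -132; [j=0]; u = -146; [j=1]; u = -160; [j=2]; u = -174; [i=4]; u = -174; [j=0]; u = -188; [j=1]; u = -202; [j=2]; u = -216; s = 1; [i=0]; s = -11; [i=1]; s = -11; [i=2]; s = -11; [i=3]; s = -11; [i=4]; s = -11; [i=5]; s = -11; [i=6]; s = -11; [i=7]; s = -11; r = -10; return 7
compute2: t = -3; p = 1; r = -14; (((7 * t) + (5 + r)) == (y * -6)) -> true; y = 2; u = 0; [i=0]; u = -6; [j=0]; u = -20; [j=1]; u = -34; [j=2]; u = -48; [i=1]; u = -48; [j=0]; u = -62; [j=1]; u = -76; [j=2]; u = -90; [i=2]; u = -90; [j=0]; u = -104; [j=1]; u = -118; [j=2]; u = -132; [i=3]; u = -132; [j=0]; u = -146; [j=1]; u = -160; [j=2]; u = -174; [i=4]; u = -174; [j=0]; u = -188; [j=1]; u = -202; [j=2]; u = -216; s = 1; [i=0]; s = -11; [i=1]; s = -11; [i=2]; s = -11; [i=3]; s = -11; [i=4]; s = -11; [i=5]; s = -11; [i=6]; s = -11; [i=7]; s = -11; r = -4; return 1
verdict: not equivalent; witness: x=-3, y=5, z=-1


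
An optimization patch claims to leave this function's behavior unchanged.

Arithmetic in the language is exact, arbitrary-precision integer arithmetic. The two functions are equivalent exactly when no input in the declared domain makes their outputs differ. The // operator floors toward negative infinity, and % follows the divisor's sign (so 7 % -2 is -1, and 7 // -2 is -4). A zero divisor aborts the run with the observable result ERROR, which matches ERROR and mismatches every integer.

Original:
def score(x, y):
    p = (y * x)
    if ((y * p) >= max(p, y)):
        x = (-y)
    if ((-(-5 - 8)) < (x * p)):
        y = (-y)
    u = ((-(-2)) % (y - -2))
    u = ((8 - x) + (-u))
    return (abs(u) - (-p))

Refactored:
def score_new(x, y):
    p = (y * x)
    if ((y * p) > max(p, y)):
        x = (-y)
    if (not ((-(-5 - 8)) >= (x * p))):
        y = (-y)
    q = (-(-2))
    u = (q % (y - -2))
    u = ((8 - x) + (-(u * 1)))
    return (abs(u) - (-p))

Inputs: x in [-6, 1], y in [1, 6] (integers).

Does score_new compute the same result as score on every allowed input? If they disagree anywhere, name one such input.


Take x=1, y=1.
score: p becomes 1; next ((y * p) >= max(p, y)) evaluates to true; next x becomes -1; next ((-(-5 - 8)) < (x * p)) evaluates to false; next u becomes 2; next u becomes 7; next final value 8
score_new: p becomes 1; next ((y * p) > max(p, y)) evaluates to false; next (not ((-(-5 - 8)) >= (x * p))) evaluates to false; next q becomes 2; next u becomes 2; next u becomes 5; next final value 6
8 != 6, so the rewrite changes behavior.
verdict: not equivalent; witness: x=1, y=1


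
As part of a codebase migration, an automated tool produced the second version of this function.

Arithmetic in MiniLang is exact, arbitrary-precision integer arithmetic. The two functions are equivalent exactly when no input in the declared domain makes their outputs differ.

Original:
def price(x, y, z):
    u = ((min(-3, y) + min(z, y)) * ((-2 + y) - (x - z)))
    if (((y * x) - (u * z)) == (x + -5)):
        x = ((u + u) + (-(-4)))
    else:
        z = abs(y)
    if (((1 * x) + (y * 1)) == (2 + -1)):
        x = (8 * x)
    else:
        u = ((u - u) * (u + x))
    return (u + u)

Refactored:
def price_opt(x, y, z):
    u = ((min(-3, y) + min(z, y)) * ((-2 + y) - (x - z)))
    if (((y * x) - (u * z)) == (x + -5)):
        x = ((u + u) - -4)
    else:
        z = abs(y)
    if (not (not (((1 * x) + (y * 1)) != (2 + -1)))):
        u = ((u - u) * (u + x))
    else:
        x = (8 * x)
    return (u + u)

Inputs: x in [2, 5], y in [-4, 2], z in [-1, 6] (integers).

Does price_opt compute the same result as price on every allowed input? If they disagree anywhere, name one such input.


The two are interchangeable: arithmetic usage differs, boolean connective usage differs, comparison usage differs, and every declared input agrees.
Spot check at x=5, y=2, z=4 — price: u := 1 | (((y * x) - (u * z)) == (x + -5)): false | z := 2 | (((1 * x) + (y * 1)) == (2 + -1)): false | u := 0 | result 0. price_opt: u := 1 | (((y * x) - (u * z)) == (x + -5)): false | z := 2 | (not (not (((1 * x) + (y * 1)) != (2 + -1)))): true | u := 0 | result 0. Both give 0.
Every one of the 224 inputs gives matching results.
verdict: equivalent


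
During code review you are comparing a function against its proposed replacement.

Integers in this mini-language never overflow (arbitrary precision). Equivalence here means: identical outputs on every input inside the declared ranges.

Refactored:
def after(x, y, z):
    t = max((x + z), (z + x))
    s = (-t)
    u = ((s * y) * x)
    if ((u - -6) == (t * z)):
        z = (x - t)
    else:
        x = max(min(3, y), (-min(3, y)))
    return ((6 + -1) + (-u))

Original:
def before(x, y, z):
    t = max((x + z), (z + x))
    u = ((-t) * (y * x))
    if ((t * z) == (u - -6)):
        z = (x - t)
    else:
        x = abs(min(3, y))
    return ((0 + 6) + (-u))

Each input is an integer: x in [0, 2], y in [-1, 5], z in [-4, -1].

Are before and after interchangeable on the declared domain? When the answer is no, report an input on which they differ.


These are not equivalent — on x=0, y=-1, z=-4 the outputs split (6 vs 5).
before: t := -4 | u := 0 | ((t * z) == (u - -6)): false | x := 1 | result 6
after: t := -4 | s := 4 | u := 0 | ((u - -6) == (t * z)): false | x := 1 | result 5
verdict: not equivalent; witness: x=0, y=-1, z=-4


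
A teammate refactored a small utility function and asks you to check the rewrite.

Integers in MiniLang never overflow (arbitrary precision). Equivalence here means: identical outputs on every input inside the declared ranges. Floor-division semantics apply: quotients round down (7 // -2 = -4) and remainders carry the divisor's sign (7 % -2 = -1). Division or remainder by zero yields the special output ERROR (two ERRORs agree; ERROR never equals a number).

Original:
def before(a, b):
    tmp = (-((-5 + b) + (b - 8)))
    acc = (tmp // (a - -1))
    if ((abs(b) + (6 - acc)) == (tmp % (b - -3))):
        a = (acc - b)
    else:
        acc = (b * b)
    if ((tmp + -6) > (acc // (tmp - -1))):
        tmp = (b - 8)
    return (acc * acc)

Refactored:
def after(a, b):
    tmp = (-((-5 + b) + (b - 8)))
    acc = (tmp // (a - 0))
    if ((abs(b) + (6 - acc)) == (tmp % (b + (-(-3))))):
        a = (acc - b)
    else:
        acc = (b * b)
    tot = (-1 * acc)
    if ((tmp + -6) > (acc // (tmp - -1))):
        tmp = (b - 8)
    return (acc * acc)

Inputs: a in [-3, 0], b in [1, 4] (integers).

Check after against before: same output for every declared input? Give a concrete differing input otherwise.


The rewrite breaks on a=-1, b=1, where the results are ERROR and 1.
before: tmp becomes 11; next hits division by zero so the output is ERROR
after: tmp becomes 11; next acc becomes -11; next ((abs(b) + (6 - acc)) == (tmp % (b + (-(-3))))) evaluates to false; next acc becomes 1; next tot becomes -1; next ((tmp + -6) > (acc // (tmp - -1))) evaluates to true; next tmp becomes -7; next final value 1
verdict: not equivalent; witness: a=-1, b=1


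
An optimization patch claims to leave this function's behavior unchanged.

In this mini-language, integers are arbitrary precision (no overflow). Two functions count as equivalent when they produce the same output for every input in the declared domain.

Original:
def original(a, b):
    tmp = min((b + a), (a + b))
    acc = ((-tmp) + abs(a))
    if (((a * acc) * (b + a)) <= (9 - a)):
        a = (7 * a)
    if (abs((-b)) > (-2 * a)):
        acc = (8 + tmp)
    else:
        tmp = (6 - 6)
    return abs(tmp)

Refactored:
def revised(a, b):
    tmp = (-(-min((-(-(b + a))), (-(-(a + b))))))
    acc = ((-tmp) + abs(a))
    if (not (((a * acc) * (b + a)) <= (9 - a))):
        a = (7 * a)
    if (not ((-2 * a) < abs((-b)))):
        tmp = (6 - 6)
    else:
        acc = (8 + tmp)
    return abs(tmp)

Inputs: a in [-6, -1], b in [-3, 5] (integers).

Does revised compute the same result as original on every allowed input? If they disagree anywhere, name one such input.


Not equivalent: a=-2, b=5 separates them (0 vs 3).
original: tmp becomes 3; next acc becomes -1; next (((a * acc) * (b + a)) <= (9 - a)) evaluates to true; next a becomes -14; next (abs((-b)) > (-2 * a)) evaluates to false; next tmp becomes 0; next final value 0
revised: tmp becomes 3; next acc becomes -1; next (not (((a * acc) * (b + a)) <= (9 - a))) evaluates to false; next (not ((-2 * a) < abs((-b)))) evaluates to false; next acc becomes 11; next final value 3
verdict: not equivalent; witness: a=-2, b=5


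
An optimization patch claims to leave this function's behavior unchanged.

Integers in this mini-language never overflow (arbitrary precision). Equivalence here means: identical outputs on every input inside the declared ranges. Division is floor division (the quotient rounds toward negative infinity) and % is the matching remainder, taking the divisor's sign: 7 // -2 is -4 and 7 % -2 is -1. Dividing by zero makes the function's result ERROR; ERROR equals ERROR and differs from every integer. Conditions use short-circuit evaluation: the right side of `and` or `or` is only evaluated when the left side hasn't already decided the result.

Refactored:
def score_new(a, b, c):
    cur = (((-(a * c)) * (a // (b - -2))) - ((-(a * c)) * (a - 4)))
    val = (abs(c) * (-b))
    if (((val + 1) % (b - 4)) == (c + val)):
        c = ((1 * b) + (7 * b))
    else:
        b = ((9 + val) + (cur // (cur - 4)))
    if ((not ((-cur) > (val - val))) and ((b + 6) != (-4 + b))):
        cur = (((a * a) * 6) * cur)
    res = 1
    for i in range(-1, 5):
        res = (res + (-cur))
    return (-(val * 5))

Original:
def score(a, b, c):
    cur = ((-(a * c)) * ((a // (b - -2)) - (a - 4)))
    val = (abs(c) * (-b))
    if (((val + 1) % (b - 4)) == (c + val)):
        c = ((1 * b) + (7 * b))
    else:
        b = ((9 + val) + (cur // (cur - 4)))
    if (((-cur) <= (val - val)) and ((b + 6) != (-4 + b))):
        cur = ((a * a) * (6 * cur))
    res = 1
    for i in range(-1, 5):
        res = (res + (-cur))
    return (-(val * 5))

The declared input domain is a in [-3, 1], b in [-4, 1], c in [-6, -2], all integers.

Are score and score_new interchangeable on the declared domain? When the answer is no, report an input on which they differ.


Side by side, the visible changes include: boolean connective usage differs, plus arithmetic usage differs, plus comparison usage differs.
Spot check at a=-1, b=0, c=-4 — score: cur := -16 | val := 0 | (((val + 1) % (b - 4)) == (c + val)): false | b := 9 | (((-cur) <= (val - val)) and ((b + 6) != (-4 + b))): false | res := 1 | iter i=-1: | res := 17 | iter i=0: | res := 33 | iter i=1: | res := 49 | iter i=2: | res := 65 | iter i=3: | res := 81 | iter i=4: | res := 97 | result 0. score_new: cur := -16 | val := 0 | (((val + 1) % (b - 4)) == (c + val)): false | b := 9 | ((not ((-cur) > (val - val))) and ((b + 6) != (-4 + b))): false | res := 1 | iter i=-1: | res := 17 | iter i=0: | res := 33 | iter i=1: | res := 49 | iter i=2: | res := 65 | iter i=3: | res := 81 | iter i=4: | res := 97 | result 0. Both give 0.
Sweeping the whole domain (150 inputs) finds no disagreement.
verdict: equivalent


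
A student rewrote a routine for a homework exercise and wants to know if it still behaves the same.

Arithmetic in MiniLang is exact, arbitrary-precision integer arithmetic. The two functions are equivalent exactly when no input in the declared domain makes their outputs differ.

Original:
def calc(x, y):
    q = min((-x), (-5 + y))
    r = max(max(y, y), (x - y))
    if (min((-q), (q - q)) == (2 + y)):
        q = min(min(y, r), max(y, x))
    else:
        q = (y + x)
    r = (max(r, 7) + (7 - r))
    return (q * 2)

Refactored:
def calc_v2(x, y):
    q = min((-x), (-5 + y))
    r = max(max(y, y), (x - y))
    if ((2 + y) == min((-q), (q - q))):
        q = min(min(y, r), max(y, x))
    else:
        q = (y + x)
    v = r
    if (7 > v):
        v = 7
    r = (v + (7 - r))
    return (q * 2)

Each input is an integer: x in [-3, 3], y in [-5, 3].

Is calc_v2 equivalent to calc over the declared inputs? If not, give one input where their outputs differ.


Equivalent — the differences include statement counts differ; also comparison usage differs; also branching structure differs; also constant usage differs; also local variable names differ; also min/max/abs usage differs, yet no declared input distinguishes the two.
One worked example (x=0, y=0) — calc: q = -5; r = 0; (min((-q), (q - q)) == (2 + y)) -> false; q = 0; r = 14; return 0; calc_v2: q = -5; r = 0; ((2 + y) == min((-q), (q - q))) -> false; q = 0; v = 0; (7 > v) -> true; v = 7; r = 14; return 0; agreement on 0.
An exhaustive pass over the 63 declared inputs shows identical outputs.
verdict: equivalent


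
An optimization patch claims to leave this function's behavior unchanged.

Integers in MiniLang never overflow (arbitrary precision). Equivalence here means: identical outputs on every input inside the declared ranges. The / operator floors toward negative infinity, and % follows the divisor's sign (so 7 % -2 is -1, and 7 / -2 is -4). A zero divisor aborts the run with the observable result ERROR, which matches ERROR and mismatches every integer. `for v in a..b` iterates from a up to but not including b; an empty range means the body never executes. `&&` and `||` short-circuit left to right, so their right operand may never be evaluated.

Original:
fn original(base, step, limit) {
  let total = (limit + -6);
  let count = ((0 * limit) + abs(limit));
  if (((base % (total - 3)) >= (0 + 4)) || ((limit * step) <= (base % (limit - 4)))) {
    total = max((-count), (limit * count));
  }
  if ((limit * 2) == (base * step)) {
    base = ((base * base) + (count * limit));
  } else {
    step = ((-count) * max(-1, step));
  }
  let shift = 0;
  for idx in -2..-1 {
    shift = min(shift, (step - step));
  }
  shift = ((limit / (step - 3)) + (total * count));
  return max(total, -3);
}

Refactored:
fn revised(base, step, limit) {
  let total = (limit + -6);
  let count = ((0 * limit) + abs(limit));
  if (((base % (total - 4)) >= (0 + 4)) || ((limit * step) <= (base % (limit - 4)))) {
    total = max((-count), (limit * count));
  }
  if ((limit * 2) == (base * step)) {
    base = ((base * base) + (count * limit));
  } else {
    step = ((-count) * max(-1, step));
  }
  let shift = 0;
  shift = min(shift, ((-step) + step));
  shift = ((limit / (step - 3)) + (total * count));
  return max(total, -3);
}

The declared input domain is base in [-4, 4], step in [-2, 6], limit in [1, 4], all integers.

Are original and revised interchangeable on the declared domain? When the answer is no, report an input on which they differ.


Equivalent. The suspicious edit (`3` became `4`) never changes the result for any input inside the declared domain.
Across all 324 domain points the two functions coincide.
As a probe, take base=3, step=4, limit=2: original runs total becomes -4; next count becomes 2; next (((base % (total - 3)) >= (0 + 4)) || ((limit * step) <= (base % (limit - 4)))) evaluates to false; next ((limit * 2) == (base * step)) evaluates to false; next step becomes -8; next shift becomes 0; next at idx=-2:; next shift becomes 0; next shift becomes -9; next final value -3; revised runs total becomes -4; next count becomes 2; next (((base % (total - 4)) >= (0 + 4)) || ((limit * step) <= (base % (limit - 4)))) evaluates to false; next ((limit * 2) == (base * step)) evaluates to false; next step becomes -8; next shift becomes 0; next shift becomes 0; next shift becomes -9; next final value -3; both end at -3.
verdict: equivalent
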